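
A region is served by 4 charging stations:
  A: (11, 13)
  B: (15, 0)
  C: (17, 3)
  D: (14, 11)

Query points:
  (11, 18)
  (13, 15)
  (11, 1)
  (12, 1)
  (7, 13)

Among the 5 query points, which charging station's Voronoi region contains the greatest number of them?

(11, 18) — d² to each: A:25, B:340, C:261, D:58 → nearest is A
(13, 15) — d² to each: A:8, B:229, C:160, D:17 → nearest is A
(11, 1) — d² to each: A:144, B:17, C:40, D:109 → nearest is B
(12, 1) — d² to each: A:145, B:10, C:29, D:104 → nearest is B
(7, 13) — d² to each: A:16, B:233, C:200, D:53 → nearest is A
Tally — A:3, B:2. A captures the most (3).

A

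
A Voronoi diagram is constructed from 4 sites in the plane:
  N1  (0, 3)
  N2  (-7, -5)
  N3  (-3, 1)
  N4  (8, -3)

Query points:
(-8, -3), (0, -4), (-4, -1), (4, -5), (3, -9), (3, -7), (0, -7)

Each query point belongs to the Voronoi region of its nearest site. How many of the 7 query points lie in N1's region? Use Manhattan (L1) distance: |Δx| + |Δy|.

(-8, -3) — d to each: N1:14, N2:3, N3:9, N4:16 → nearest is N2
(0, -4) — d to each: N1:7, N2:8, N3:8, N4:9 → nearest is N1
(-4, -1) — d to each: N1:8, N2:7, N3:3, N4:14 → nearest is N3
(4, -5) — d to each: N1:12, N2:11, N3:13, N4:6 → nearest is N4
(3, -9) — d to each: N1:15, N2:14, N3:16, N4:11 → nearest is N4
(3, -7) — d to each: N1:13, N2:12, N3:14, N4:9 → nearest is N4
(0, -7) — d to each: N1:10, N2:9, N3:11, N4:12 → nearest is N2
1 of the 7 points has N1 as nearest.

1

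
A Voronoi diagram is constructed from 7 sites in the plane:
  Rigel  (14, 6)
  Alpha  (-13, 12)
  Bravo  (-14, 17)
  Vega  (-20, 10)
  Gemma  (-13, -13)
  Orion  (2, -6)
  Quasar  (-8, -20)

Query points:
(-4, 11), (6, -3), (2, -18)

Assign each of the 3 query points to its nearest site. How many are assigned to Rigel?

(-4, 11) — d² to each: Rigel:349, Alpha:82, Bravo:136, Vega:257, Gemma:657, Orion:325, Quasar:977 → nearest is Alpha
(6, -3) — d² to each: Rigel:145, Alpha:586, Bravo:800, Vega:845, Gemma:461, Orion:25, Quasar:485 → nearest is Orion
(2, -18) — d² to each: Rigel:720, Alpha:1125, Bravo:1481, Vega:1268, Gemma:250, Orion:144, Quasar:104 → nearest is Quasar
0 of the 3 points have Rigel as nearest.

0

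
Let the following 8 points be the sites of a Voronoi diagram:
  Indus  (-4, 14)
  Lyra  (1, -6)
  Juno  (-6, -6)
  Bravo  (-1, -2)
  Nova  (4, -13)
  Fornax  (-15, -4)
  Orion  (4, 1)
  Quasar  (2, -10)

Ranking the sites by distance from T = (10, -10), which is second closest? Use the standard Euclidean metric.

Quasar

Since √ is increasing, it suffices to compare squared distances:
d²(T, Indus) = 196 + 576 = 772
d²(T, Lyra) = 81 + 16 = 97
d²(T, Juno) = 256 + 16 = 272
d²(T, Bravo) = 121 + 64 = 185
d²(T, Nova) = 36 + 9 = 45
d²(T, Fornax) = 625 + 36 = 661
d²(T, Orion) = 36 + 121 = 157
d²(T, Quasar) = 64 + 0 = 64
Sorted ascending: Nova, Quasar, Lyra, … — the second-nearest is Quasar.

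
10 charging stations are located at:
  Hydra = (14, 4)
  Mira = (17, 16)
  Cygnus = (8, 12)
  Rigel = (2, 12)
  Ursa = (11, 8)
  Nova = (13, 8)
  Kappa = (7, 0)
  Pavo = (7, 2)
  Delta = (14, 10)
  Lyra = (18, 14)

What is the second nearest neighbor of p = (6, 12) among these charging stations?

Squared Euclidean distances:
d²(p, Hydra) = 64 + 64 = 128
d²(p, Mira) = 121 + 16 = 137
d²(p, Cygnus) = 4 + 0 = 4
d²(p, Rigel) = 16 + 0 = 16
d²(p, Ursa) = 25 + 16 = 41
d²(p, Nova) = 49 + 16 = 65
d²(p, Kappa) = 1 + 144 = 145
d²(p, Pavo) = 1 + 100 = 101
d²(p, Delta) = 64 + 4 = 68
d²(p, Lyra) = 144 + 4 = 148
Sorted ascending: Cygnus, Rigel, Ursa, … — the second-nearest is Rigel.

Rigel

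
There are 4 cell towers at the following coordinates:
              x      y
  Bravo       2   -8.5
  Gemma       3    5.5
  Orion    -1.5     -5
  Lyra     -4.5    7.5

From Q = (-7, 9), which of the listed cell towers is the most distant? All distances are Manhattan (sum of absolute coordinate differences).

Bravo

d(Q, Bravo) = |-7−2| + |9−(-8.5)| = 9 + 17.5 = 26.5
d(Q, Gemma) = |-7−3| + |9−5.5| = 10 + 3.5 = 13.5
d(Q, Orion) = |-7−(-1.5)| + |9−(-5)| = 5.5 + 14 = 19.5
d(Q, Lyra) = |-7−(-4.5)| + |9−7.5| = 2.5 + 1.5 = 4
The largest is to Bravo.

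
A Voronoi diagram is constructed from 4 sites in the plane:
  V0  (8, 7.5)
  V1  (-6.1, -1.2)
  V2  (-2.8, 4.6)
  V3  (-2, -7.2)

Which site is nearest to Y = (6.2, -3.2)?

V3

Compare squared distances (the ordering matches that of the actual distances):
|YV0|² = (6.2−8)² + (-3.2−7.5)² = 3.24 + 114.49 = 117.73
|YV1|² = (6.2−(-6.1))² + (-3.2−(-1.2))² = 151.29 + 4 = 155.29
|YV2|² = (6.2−(-2.8))² + (-3.2−4.6)² = 81 + 60.84 = 141.84
|YV3|² = (6.2−(-2))² + (-3.2−(-7.2))² = 67.24 + 16 = 83.24
Minimum is at V3.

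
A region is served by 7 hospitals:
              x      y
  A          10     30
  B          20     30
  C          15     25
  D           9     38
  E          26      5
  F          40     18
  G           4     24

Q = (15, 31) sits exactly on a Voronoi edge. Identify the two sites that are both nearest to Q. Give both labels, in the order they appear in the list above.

A and B

Squared distances from Q to each site:
|QA|² = 25 + 1 = 26
|QB|² = 25 + 1 = 26
|QC|² = 0 + 36 = 36
|QD|² = 36 + 49 = 85
|QE|² = 121 + 676 = 797
|QF|² = 625 + 169 = 794
|QG|² = 121 + 49 = 170
Q is equidistant from A and B (both at squared distance 26), and every other site is strictly farther — so Q lies on the A–B Voronoi edge.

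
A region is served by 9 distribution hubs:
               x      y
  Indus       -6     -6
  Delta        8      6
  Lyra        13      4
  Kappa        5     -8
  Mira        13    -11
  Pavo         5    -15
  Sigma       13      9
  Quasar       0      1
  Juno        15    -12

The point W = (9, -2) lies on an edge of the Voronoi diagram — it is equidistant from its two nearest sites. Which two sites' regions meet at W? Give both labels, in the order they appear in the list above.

Squared distances from W to each site:
d²(W, Indus) = (9−(-6))² + (-2−(-6))² = 225 + 16 = 241
d²(W, Delta) = (9−8)² + (-2−6)² = 1 + 64 = 65
d²(W, Lyra) = (9−13)² + (-2−4)² = 16 + 36 = 52
d²(W, Kappa) = (9−5)² + (-2−(-8))² = 16 + 36 = 52
d²(W, Mira) = (9−13)² + (-2−(-11))² = 16 + 81 = 97
d²(W, Pavo) = (9−5)² + (-2−(-15))² = 16 + 169 = 185
d²(W, Sigma) = (9−13)² + (-2−9)² = 16 + 121 = 137
d²(W, Quasar) = (9−0)² + (-2−1)² = 81 + 9 = 90
d²(W, Juno) = (9−15)² + (-2−(-12))² = 36 + 100 = 136
W is equidistant from Lyra and Kappa (both at squared distance 52), and every other site is strictly farther — so W lies on the Lyra–Kappa Voronoi edge.

Lyra and Kappa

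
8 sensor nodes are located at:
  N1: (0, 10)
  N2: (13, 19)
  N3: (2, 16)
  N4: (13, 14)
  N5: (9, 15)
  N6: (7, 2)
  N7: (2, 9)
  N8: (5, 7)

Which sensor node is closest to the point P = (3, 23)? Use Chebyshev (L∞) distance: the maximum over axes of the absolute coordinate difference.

N3

d(P,N1) = max(3, 13) = 13
d(P,N2) = max(10, 4) = 10
d(P,N3) = max(1, 7) = 7
d(P,N4) = max(10, 9) = 10
d(P,N5) = max(6, 8) = 8
d(P,N6) = max(4, 21) = 21
d(P,N7) = max(1, 14) = 14
d(P,N8) = max(2, 16) = 16
N3 is nearest.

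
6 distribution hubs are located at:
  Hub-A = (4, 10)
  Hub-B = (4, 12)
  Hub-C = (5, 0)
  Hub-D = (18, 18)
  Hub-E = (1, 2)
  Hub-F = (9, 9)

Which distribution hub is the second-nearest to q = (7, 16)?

Squared Euclidean distances:
d²(q, Hub-A) = (7−4)² + (16−10)² = 9 + 36 = 45
d²(q, Hub-B) = (7−4)² + (16−12)² = 9 + 16 = 25
d²(q, Hub-C) = (7−5)² + (16−0)² = 4 + 256 = 260
d²(q, Hub-D) = (7−18)² + (16−18)² = 121 + 4 = 125
d²(q, Hub-E) = (7−1)² + (16−2)² = 36 + 196 = 232
d²(q, Hub-F) = (7−9)² + (16−9)² = 4 + 49 = 53
Sorted ascending: Hub-B, Hub-A, Hub-F, … — the second-nearest is Hub-A.

Hub-A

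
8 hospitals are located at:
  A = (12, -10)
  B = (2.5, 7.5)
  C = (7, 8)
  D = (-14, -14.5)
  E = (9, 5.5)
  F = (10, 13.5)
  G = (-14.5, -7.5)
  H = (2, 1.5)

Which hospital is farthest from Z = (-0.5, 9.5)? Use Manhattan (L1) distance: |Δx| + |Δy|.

D

d(Z,A) = |-0.5−12| + |9.5−(-10)| = 12.5 + 19.5 = 32
d(Z,B) = |-0.5−2.5| + |9.5−7.5| = 3 + 2 = 5
d(Z,C) = |-0.5−7| + |9.5−8| = 7.5 + 1.5 = 9
d(Z,D) = |-0.5−(-14)| + |9.5−(-14.5)| = 13.5 + 24 = 37.5
d(Z,E) = |-0.5−9| + |9.5−5.5| = 9.5 + 4 = 13.5
d(Z,F) = |-0.5−10| + |9.5−13.5| = 10.5 + 4 = 14.5
d(Z,G) = |-0.5−(-14.5)| + |9.5−(-7.5)| = 14 + 17 = 31
d(Z,H) = |-0.5−2| + |9.5−1.5| = 2.5 + 8 = 10.5
The largest is to D.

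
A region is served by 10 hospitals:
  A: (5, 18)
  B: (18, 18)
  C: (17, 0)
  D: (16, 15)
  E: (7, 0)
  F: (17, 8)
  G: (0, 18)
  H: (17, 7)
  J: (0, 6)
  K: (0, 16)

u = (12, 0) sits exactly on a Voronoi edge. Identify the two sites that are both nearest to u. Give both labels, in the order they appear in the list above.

Squared distances from u to each site:
|uA|² = 49 + 324 = 373
|uB|² = 36 + 324 = 360
|uC|² = 25 + 0 = 25
|uD|² = 16 + 225 = 241
|uE|² = 25 + 0 = 25
|uF|² = 25 + 64 = 89
|uG|² = 144 + 324 = 468
|uH|² = 25 + 49 = 74
|uJ|² = 144 + 36 = 180
|uK|² = 144 + 256 = 400
u is equidistant from C and E (both at squared distance 25), and every other site is strictly farther — so u lies on the C–E Voronoi edge.

C and E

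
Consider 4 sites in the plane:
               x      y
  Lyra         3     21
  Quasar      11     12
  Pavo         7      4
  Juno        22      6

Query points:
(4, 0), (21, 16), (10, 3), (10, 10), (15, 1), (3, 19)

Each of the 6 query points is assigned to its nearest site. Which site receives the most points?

Pavo

(4, 0) — d² to each: Lyra:442, Quasar:193, Pavo:25, Juno:360 → nearest is Pavo
(21, 16) — d² to each: Lyra:349, Quasar:116, Pavo:340, Juno:101 → nearest is Juno
(10, 3) — d² to each: Lyra:373, Quasar:82, Pavo:10, Juno:153 → nearest is Pavo
(10, 10) — d² to each: Lyra:170, Quasar:5, Pavo:45, Juno:160 → nearest is Quasar
(15, 1) — d² to each: Lyra:544, Quasar:137, Pavo:73, Juno:74 → nearest is Pavo
(3, 19) — d² to each: Lyra:4, Quasar:113, Pavo:241, Juno:530 → nearest is Lyra
Tally — Lyra:1, Quasar:1, Pavo:3, Juno:1. Pavo captures the most (3).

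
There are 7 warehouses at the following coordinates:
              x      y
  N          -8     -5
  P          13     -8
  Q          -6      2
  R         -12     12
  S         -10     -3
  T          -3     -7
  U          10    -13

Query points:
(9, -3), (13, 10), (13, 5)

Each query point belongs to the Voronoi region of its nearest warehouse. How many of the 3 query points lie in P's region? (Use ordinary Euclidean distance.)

3

(9, -3) — d² to each: N:293, P:41, Q:250, R:666, S:361, T:160, U:101 → nearest is P
(13, 10) — d² to each: N:666, P:324, Q:425, R:629, S:698, T:545, U:538 → nearest is P
(13, 5) — d² to each: N:541, P:169, Q:370, R:674, S:593, T:400, U:333 → nearest is P
3 of the 3 points have P as nearest.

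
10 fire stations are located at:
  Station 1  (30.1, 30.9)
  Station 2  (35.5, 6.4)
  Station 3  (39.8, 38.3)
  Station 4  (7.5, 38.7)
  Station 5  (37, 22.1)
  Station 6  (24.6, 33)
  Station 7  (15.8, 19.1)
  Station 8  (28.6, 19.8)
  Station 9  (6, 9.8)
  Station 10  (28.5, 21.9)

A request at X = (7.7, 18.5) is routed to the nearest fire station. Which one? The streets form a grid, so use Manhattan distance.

Station 7

d(X, Station 1) = |7.7−30.1| + |18.5−30.9| = 22.4 + 12.4 = 34.8
d(X, Station 2) = |7.7−35.5| + |18.5−6.4| = 27.8 + 12.1 = 39.9
d(X, Station 3) = |7.7−39.8| + |18.5−38.3| = 32.1 + 19.8 = 51.9
d(X, Station 4) = |7.7−7.5| + |18.5−38.7| = 0.2 + 20.2 = 20.4
d(X, Station 5) = |7.7−37| + |18.5−22.1| = 29.3 + 3.6 = 32.9
d(X, Station 6) = |7.7−24.6| + |18.5−33| = 16.9 + 14.5 = 31.4
d(X, Station 7) = |7.7−15.8| + |18.5−19.1| = 8.1 + 0.6 = 8.7
d(X, Station 8) = |7.7−28.6| + |18.5−19.8| = 20.9 + 1.3 = 22.2
d(X, Station 9) = |7.7−6| + |18.5−9.8| = 1.7 + 8.7 = 10.4
d(X, Station 10) = |7.7−28.5| + |18.5−21.9| = 20.8 + 3.4 = 24.2
Station 7 is nearest.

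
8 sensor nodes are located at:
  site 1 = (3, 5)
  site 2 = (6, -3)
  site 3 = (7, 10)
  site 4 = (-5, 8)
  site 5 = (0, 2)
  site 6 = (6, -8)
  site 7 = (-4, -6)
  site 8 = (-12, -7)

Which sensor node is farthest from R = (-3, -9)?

Since √ is increasing, it suffices to compare squared distances:
d²(R, site 1) = (-3−3)² + (-9−5)² = 36 + 196 = 232
d²(R, site 2) = (-3−6)² + (-9−(-3))² = 81 + 36 = 117
d²(R, site 3) = (-3−7)² + (-9−10)² = 100 + 361 = 461
d²(R, site 4) = (-3−(-5))² + (-9−8)² = 4 + 289 = 293
d²(R, site 5) = (-3−0)² + (-9−2)² = 9 + 121 = 130
d²(R, site 6) = (-3−6)² + (-9−(-8))² = 81 + 1 = 82
d²(R, site 7) = (-3−(-4))² + (-9−(-6))² = 1 + 9 = 10
d²(R, site 8) = (-3−(-12))² + (-9−(-7))² = 81 + 4 = 85
The largest is to site 3.

site 3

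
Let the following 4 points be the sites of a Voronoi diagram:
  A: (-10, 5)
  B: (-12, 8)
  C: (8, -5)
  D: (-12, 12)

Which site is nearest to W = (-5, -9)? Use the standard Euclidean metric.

Squared Euclidean distances:
|WA|² = 25 + 196 = 221
|WB|² = 49 + 289 = 338
|WC|² = 169 + 16 = 185
|WD|² = 49 + 441 = 490
Minimum is at C.

C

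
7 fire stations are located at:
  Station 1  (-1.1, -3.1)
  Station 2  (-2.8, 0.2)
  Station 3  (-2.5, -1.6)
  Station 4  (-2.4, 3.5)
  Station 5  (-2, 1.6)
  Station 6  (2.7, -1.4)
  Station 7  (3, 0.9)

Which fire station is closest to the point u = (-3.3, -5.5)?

Station 1

Since √ is increasing, it suffices to compare squared distances:
d²(u, Station 1) = (-3.3−(-1.1))² + (-5.5−(-3.1))² = 4.84 + 5.76 = 10.6
d²(u, Station 2) = (-3.3−(-2.8))² + (-5.5−0.2)² = 0.25 + 32.49 = 32.74
d²(u, Station 3) = (-3.3−(-2.5))² + (-5.5−(-1.6))² = 0.64 + 15.21 = 15.85
d²(u, Station 4) = (-3.3−(-2.4))² + (-5.5−3.5)² = 0.81 + 81 = 81.81
d²(u, Station 5) = (-3.3−(-2))² + (-5.5−1.6)² = 1.69 + 50.41 = 52.1
d²(u, Station 6) = (-3.3−2.7)² + (-5.5−(-1.4))² = 36 + 16.81 = 52.81
d²(u, Station 7) = (-3.3−3)² + (-5.5−0.9)² = 39.69 + 40.96 = 80.65
The smallest is to Station 1, so u lies in the Voronoi region of Station 1.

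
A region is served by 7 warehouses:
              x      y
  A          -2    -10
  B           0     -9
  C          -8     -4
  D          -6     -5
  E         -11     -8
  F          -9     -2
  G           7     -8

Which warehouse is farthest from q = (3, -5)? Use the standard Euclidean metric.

E

Compare squared distances (the ordering matches that of the actual distances):
|qA|² = (3−(-2))² + (-5−(-10))² = 25 + 25 = 50
|qB|² = (3−0)² + (-5−(-9))² = 9 + 16 = 25
|qC|² = (3−(-8))² + (-5−(-4))² = 121 + 1 = 122
|qD|² = (3−(-6))² + (-5−(-5))² = 81 + 0 = 81
|qE|² = (3−(-11))² + (-5−(-8))² = 196 + 9 = 205
|qF|² = (3−(-9))² + (-5−(-2))² = 144 + 9 = 153
|qG|² = (3−7)² + (-5−(-8))² = 16 + 9 = 25
The largest is to E.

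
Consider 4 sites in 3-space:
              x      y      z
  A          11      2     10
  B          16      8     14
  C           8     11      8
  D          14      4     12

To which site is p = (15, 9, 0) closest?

Since √ is increasing, it suffices to compare squared distances:
|pA|² = (15−11)² + (9−2)² + (0−10)² = 16 + 49 + 100 = 165
|pB|² = (15−16)² + (9−8)² + (0−14)² = 1 + 1 + 196 = 198
|pC|² = (15−8)² + (9−11)² + (0−8)² = 49 + 4 + 64 = 117
|pD|² = (15−14)² + (9−4)² + (0−12)² = 1 + 25 + 144 = 170
The smallest is to C, so p lies in the Voronoi region of C.

C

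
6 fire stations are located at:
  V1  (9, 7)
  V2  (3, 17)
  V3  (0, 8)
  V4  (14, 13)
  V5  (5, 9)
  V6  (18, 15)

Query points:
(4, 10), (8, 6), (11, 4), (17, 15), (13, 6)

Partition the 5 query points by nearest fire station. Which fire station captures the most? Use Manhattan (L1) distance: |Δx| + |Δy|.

V1

(4, 10) — d to each: V1:8, V2:8, V3:6, V4:13, V5:2, V6:19 → nearest is V5
(8, 6) — d to each: V1:2, V2:16, V3:10, V4:13, V5:6, V6:19 → nearest is V1
(11, 4) — d to each: V1:5, V2:21, V3:15, V4:12, V5:11, V6:18 → nearest is V1
(17, 15) — d to each: V1:16, V2:16, V3:24, V4:5, V5:18, V6:1 → nearest is V6
(13, 6) — d to each: V1:5, V2:21, V3:15, V4:8, V5:11, V6:14 → nearest is V1
Tally — V1:3, V5:1, V6:1. V1 captures the most (3).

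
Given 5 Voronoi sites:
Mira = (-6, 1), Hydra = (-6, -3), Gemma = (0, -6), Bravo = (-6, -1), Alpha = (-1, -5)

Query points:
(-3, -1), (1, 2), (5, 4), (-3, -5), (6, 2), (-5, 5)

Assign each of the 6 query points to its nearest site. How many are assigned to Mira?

2

(-3, -1) — d² to each: Mira:13, Hydra:13, Gemma:34, Bravo:9, Alpha:20 → nearest is Bravo
(1, 2) — d² to each: Mira:50, Hydra:74, Gemma:65, Bravo:58, Alpha:53 → nearest is Mira
(5, 4) — d² to each: Mira:130, Hydra:170, Gemma:125, Bravo:146, Alpha:117 → nearest is Alpha
(-3, -5) — d² to each: Mira:45, Hydra:13, Gemma:10, Bravo:25, Alpha:4 → nearest is Alpha
(6, 2) — d² to each: Mira:145, Hydra:169, Gemma:100, Bravo:153, Alpha:98 → nearest is Alpha
(-5, 5) — d² to each: Mira:17, Hydra:65, Gemma:146, Bravo:37, Alpha:116 → nearest is Mira
2 of the 6 points have Mira as nearest.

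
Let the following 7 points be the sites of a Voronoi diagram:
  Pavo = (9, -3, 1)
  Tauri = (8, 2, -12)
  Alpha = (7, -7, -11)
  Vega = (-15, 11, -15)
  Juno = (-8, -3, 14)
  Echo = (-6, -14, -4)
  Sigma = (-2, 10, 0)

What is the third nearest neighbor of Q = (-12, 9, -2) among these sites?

Compare squared distances (the ordering matches that of the actual distances):
d²(Q, Pavo) = (-12−9)² + (9−(-3))² + (-2−1)² = 441 + 144 + 9 = 594
d²(Q, Tauri) = (-12−8)² + (9−2)² + (-2−(-12))² = 400 + 49 + 100 = 549
d²(Q, Alpha) = (-12−7)² + (9−(-7))² + (-2−(-11))² = 361 + 256 + 81 = 698
d²(Q, Vega) = (-12−(-15))² + (9−11)² + (-2−(-15))² = 9 + 4 + 169 = 182
d²(Q, Juno) = (-12−(-8))² + (9−(-3))² + (-2−14)² = 16 + 144 + 256 = 416
d²(Q, Echo) = (-12−(-6))² + (9−(-14))² + (-2−(-4))² = 36 + 529 + 4 = 569
d²(Q, Sigma) = (-12−(-2))² + (9−10)² + (-2−0)² = 100 + 1 + 4 = 105
Sorted ascending: Sigma, Vega, Juno, Tauri, … — the third-nearest is Juno.

Juno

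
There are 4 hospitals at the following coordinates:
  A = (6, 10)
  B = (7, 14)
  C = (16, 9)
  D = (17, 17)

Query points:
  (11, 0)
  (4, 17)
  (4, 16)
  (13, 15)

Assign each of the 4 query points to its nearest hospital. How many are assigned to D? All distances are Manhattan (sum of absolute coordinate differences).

(11, 0) — d to each: A:15, B:18, C:14, D:23 → nearest is C
(4, 17) — d to each: A:9, B:6, C:20, D:13 → nearest is B
(4, 16) — d to each: A:8, B:5, C:19, D:14 → nearest is B
(13, 15) — d to each: A:12, B:7, C:9, D:6 → nearest is D
1 of the 4 points has D as nearest.

1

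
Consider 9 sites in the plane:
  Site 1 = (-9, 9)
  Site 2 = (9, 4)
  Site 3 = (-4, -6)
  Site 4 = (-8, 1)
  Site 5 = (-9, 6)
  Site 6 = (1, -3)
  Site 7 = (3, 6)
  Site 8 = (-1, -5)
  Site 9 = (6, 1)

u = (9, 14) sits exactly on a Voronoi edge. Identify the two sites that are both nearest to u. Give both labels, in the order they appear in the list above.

Site 2 and Site 7

Squared distances from u to each site:
d²(u, Site 1) = (9−(-9))² + (14−9)² = 324 + 25 = 349
d²(u, Site 2) = (9−9)² + (14−4)² = 0 + 100 = 100
d²(u, Site 3) = (9−(-4))² + (14−(-6))² = 169 + 400 = 569
d²(u, Site 4) = (9−(-8))² + (14−1)² = 289 + 169 = 458
d²(u, Site 5) = (9−(-9))² + (14−6)² = 324 + 64 = 388
d²(u, Site 6) = (9−1)² + (14−(-3))² = 64 + 289 = 353
d²(u, Site 7) = (9−3)² + (14−6)² = 36 + 64 = 100
d²(u, Site 8) = (9−(-1))² + (14−(-5))² = 100 + 361 = 461
d²(u, Site 9) = (9−6)² + (14−1)² = 9 + 169 = 178
u is equidistant from Site 2 and Site 7 (both at squared distance 100), and every other site is strictly farther — so u lies on the Site 2–Site 7 Voronoi edge.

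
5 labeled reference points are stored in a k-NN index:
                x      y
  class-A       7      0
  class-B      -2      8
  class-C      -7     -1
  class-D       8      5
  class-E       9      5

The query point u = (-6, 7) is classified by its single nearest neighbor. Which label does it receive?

class-B

Since √ is increasing, it suffices to compare squared distances:
d²(u, class-A) = (-6−7)² + (7−0)² = 169 + 49 = 218
d²(u, class-B) = (-6−(-2))² + (7−8)² = 16 + 1 = 17
d²(u, class-C) = (-6−(-7))² + (7−(-1))² = 1 + 64 = 65
d²(u, class-D) = (-6−8)² + (7−5)² = 196 + 4 = 200
d²(u, class-E) = (-6−9)² + (7−5)² = 225 + 4 = 229
The smallest is to class-B, so u lies in the Voronoi region of class-B.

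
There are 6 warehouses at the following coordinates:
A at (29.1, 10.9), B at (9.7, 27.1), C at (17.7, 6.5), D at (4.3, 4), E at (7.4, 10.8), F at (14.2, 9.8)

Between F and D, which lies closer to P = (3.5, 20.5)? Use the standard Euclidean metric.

Compare squared distances:
|PF|² = (3.5−14.2)² + (20.5−9.8)² = 114.49 + 114.49 = 228.98
|PD|² = (3.5−4.3)² + (20.5−4)² = 0.64 + 272.25 = 272.89
228.98 < 272.89, so F is closer.

F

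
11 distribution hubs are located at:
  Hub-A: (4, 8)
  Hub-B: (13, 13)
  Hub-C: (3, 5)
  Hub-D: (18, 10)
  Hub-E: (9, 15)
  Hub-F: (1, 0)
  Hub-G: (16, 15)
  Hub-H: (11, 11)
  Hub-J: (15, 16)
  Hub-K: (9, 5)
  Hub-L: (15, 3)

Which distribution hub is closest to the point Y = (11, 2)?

Since √ is increasing, it suffices to compare squared distances:
d²(Y, Hub-A) = 49 + 36 = 85
d²(Y, Hub-B) = 4 + 121 = 125
d²(Y, Hub-C) = 64 + 9 = 73
d²(Y, Hub-D) = 49 + 64 = 113
d²(Y, Hub-E) = 4 + 169 = 173
d²(Y, Hub-F) = 100 + 4 = 104
d²(Y, Hub-G) = 25 + 169 = 194
d²(Y, Hub-H) = 0 + 81 = 81
d²(Y, Hub-J) = 16 + 196 = 212
d²(Y, Hub-K) = 4 + 9 = 13
d²(Y, Hub-L) = 16 + 1 = 17
The smallest is to Hub-K, so Y lies in the Voronoi region of Hub-K.

Hub-K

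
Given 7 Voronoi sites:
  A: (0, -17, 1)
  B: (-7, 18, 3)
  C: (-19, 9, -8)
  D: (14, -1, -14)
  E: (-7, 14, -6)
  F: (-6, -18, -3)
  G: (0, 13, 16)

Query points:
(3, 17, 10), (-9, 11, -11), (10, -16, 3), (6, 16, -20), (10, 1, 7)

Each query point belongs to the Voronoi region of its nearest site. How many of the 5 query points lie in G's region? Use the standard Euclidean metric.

(3, 17, 10) — d² to each: A:1246, B:150, C:872, D:1021, E:365, F:1475, G:61 → nearest is G
(-9, 11, -11) — d² to each: A:1009, B:249, C:113, D:682, E:38, F:914, G:814 → nearest is E
(10, -16, 3) — d² to each: A:105, B:1445, C:1587, D:530, E:1270, F:296, G:1110 → nearest is A
(6, 16, -20) — d² to each: A:1566, B:702, C:818, D:389, E:369, F:1589, G:1341 → nearest is E
(10, 1, 7) — d² to each: A:460, B:594, C:1130, D:461, E:627, F:717, G:325 → nearest is G
2 of the 5 points have G as nearest.

2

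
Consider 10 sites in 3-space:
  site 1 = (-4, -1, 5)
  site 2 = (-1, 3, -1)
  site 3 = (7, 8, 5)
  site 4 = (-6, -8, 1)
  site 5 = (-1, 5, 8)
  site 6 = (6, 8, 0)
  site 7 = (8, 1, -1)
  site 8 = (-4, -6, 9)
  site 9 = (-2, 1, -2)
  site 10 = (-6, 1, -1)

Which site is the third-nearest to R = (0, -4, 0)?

site 2

Squared Euclidean distances:
d²(R, site 1) = (0−(-4))² + (-4−(-1))² + (0−5)² = 16 + 9 + 25 = 50
d²(R, site 2) = (0−(-1))² + (-4−3)² + (0−(-1))² = 1 + 49 + 1 = 51
d²(R, site 3) = (0−7)² + (-4−8)² + (0−5)² = 49 + 144 + 25 = 218
d²(R, site 4) = (0−(-6))² + (-4−(-8))² + (0−1)² = 36 + 16 + 1 = 53
d²(R, site 5) = (0−(-1))² + (-4−5)² + (0−8)² = 1 + 81 + 64 = 146
d²(R, site 6) = (0−6)² + (-4−8)² + (0−0)² = 36 + 144 + 0 = 180
d²(R, site 7) = (0−8)² + (-4−1)² + (0−(-1))² = 64 + 25 + 1 = 90
d²(R, site 8) = (0−(-4))² + (-4−(-6))² + (0−9)² = 16 + 4 + 81 = 101
d²(R, site 9) = (0−(-2))² + (-4−1)² + (0−(-2))² = 4 + 25 + 4 = 33
d²(R, site 10) = (0−(-6))² + (-4−1)² + (0−(-1))² = 36 + 25 + 1 = 62
Sorted ascending: site 9, site 1, site 2, site 4, … — the third-nearest is site 2.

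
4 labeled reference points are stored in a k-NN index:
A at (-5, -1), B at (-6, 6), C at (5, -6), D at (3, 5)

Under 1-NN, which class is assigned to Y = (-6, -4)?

A

Compare squared distances (the ordering matches that of the actual distances):
|YA|² = 1 + 9 = 10
|YB|² = 0 + 100 = 100
|YC|² = 121 + 4 = 125
|YD|² = 81 + 81 = 162
Minimum is at A.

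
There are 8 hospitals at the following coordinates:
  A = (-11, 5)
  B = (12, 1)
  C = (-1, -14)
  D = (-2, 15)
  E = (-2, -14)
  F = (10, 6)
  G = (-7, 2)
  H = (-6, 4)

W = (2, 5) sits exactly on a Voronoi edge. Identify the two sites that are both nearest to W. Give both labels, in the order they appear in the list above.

Squared distances from W to each site:
|WA|² = 169 + 0 = 169
|WB|² = 100 + 16 = 116
|WC|² = 9 + 361 = 370
|WD|² = 16 + 100 = 116
|WE|² = 16 + 361 = 377
|WF|² = 64 + 1 = 65
|WG|² = 81 + 9 = 90
|WH|² = 64 + 1 = 65
W is equidistant from F and H (both at squared distance 65), and every other site is strictly farther — so W lies on the F–H Voronoi edge.

F and H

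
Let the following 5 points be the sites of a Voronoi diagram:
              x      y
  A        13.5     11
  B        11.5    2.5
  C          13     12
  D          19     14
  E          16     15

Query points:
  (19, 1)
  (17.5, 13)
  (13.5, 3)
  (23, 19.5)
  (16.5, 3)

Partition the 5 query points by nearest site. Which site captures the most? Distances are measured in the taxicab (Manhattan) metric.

B

(19, 1) — d to each: A:15.5, B:9, C:17, D:13, E:17 → nearest is B
(17.5, 13) — d to each: A:6, B:16.5, C:5.5, D:2.5, E:3.5 → nearest is D
(13.5, 3) — d to each: A:8, B:2.5, C:9.5, D:16.5, E:14.5 → nearest is B
(23, 19.5) — d to each: A:18, B:28.5, C:17.5, D:9.5, E:11.5 → nearest is D
(16.5, 3) — d to each: A:11, B:5.5, C:12.5, D:13.5, E:12.5 → nearest is B
Tally — B:3, D:2. B captures the most (3).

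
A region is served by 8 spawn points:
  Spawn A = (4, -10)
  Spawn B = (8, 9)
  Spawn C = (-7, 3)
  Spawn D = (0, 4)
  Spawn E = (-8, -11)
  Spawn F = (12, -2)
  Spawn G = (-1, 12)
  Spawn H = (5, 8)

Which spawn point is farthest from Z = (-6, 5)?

Compare squared distances (the ordering matches that of the actual distances):
d²(Z, Spawn A) = (-6−4)² + (5−(-10))² = 100 + 225 = 325
d²(Z, Spawn B) = (-6−8)² + (5−9)² = 196 + 16 = 212
d²(Z, Spawn C) = (-6−(-7))² + (5−3)² = 1 + 4 = 5
d²(Z, Spawn D) = (-6−0)² + (5−4)² = 36 + 1 = 37
d²(Z, Spawn E) = (-6−(-8))² + (5−(-11))² = 4 + 256 = 260
d²(Z, Spawn F) = (-6−12)² + (5−(-2))² = 324 + 49 = 373
d²(Z, Spawn G) = (-6−(-1))² + (5−12)² = 25 + 49 = 74
d²(Z, Spawn H) = (-6−5)² + (5−8)² = 121 + 9 = 130
The largest is to Spawn F.

Spawn F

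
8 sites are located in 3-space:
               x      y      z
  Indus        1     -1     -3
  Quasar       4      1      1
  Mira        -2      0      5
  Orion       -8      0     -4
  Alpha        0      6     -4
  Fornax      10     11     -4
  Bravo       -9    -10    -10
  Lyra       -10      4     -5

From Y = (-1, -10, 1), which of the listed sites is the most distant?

Fornax

Compare squared distances (the ordering matches that of the actual distances):
d²(Y, Indus) = 4 + 81 + 16 = 101
d²(Y, Quasar) = 25 + 121 + 0 = 146
d²(Y, Mira) = 1 + 100 + 16 = 117
d²(Y, Orion) = 49 + 100 + 25 = 174
d²(Y, Alpha) = 1 + 256 + 25 = 282
d²(Y, Fornax) = 121 + 441 + 25 = 587
d²(Y, Bravo) = 64 + 0 + 121 = 185
d²(Y, Lyra) = 81 + 196 + 36 = 313
The largest is to Fornax.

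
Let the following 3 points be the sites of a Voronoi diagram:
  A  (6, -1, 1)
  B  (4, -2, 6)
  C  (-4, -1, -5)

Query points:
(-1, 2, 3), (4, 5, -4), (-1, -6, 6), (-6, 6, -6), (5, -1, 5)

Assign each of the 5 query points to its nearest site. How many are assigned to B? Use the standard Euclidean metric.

3

(-1, 2, 3) — d² to each: A:62, B:50, C:82 → nearest is B
(4, 5, -4) — d² to each: A:65, B:149, C:101 → nearest is A
(-1, -6, 6) — d² to each: A:99, B:41, C:155 → nearest is B
(-6, 6, -6) — d² to each: A:242, B:308, C:54 → nearest is C
(5, -1, 5) — d² to each: A:17, B:3, C:181 → nearest is B
3 of the 5 points have B as nearest.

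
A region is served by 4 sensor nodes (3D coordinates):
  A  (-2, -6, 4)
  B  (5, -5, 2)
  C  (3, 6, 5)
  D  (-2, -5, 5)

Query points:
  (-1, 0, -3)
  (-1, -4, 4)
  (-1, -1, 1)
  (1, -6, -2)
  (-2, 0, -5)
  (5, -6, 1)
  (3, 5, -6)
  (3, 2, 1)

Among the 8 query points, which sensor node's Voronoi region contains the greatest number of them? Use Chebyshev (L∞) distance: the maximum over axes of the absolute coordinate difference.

B

(-1, 0, -3) — d to each: A:7, B:6, C:8, D:8 → nearest is B
(-1, -4, 4) — d to each: A:2, B:6, C:10, D:1 → nearest is D
(-1, -1, 1) — d to each: A:5, B:6, C:7, D:4 → nearest is D
(1, -6, -2) — d to each: A:6, B:4, C:12, D:7 → nearest is B
(-2, 0, -5) — d to each: A:9, B:7, C:10, D:10 → nearest is B
(5, -6, 1) — d to each: A:7, B:1, C:12, D:7 → nearest is B
(3, 5, -6) — d to each: A:11, B:10, C:11, D:11 → nearest is B
(3, 2, 1) — d to each: A:8, B:7, C:4, D:7 → nearest is C
Tally — B:5, C:1, D:2. B captures the most (5).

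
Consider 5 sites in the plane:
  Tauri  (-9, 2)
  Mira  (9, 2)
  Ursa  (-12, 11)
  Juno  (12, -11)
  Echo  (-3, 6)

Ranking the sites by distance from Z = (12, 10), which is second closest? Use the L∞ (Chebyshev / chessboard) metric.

Echo

d(Z, Tauri) = max(21, 8) = 21
d(Z, Mira) = max(3, 8) = 8
d(Z, Ursa) = max(24, 1) = 24
d(Z, Juno) = max(0, 21) = 21
d(Z, Echo) = max(15, 4) = 15
Sorted ascending: Mira, Echo, Tauri, … — the second-nearest is Echo.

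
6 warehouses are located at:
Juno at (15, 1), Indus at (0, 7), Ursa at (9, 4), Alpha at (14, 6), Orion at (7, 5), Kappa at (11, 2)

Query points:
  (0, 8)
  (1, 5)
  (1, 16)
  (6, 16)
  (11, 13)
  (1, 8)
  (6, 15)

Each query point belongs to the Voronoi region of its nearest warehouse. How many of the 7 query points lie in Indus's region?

6

(0, 8) — d² to each: Juno:274, Indus:1, Ursa:97, Alpha:200, Orion:58, Kappa:157 → nearest is Indus
(1, 5) — d² to each: Juno:212, Indus:5, Ursa:65, Alpha:170, Orion:36, Kappa:109 → nearest is Indus
(1, 16) — d² to each: Juno:421, Indus:82, Ursa:208, Alpha:269, Orion:157, Kappa:296 → nearest is Indus
(6, 16) — d² to each: Juno:306, Indus:117, Ursa:153, Alpha:164, Orion:122, Kappa:221 → nearest is Indus
(11, 13) — d² to each: Juno:160, Indus:157, Ursa:85, Alpha:58, Orion:80, Kappa:121 → nearest is Alpha
(1, 8) — d² to each: Juno:245, Indus:2, Ursa:80, Alpha:173, Orion:45, Kappa:136 → nearest is Indus
(6, 15) — d² to each: Juno:277, Indus:100, Ursa:130, Alpha:145, Orion:101, Kappa:194 → nearest is Indus
6 of the 7 points have Indus as nearest.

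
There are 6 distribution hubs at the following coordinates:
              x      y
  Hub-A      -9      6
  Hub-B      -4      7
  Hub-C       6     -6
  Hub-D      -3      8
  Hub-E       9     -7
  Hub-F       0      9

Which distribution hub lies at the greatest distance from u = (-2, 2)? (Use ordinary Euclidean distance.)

Hub-E

Squared Euclidean distances:
d²(u, Hub-A) = (-2−(-9))² + (2−6)² = 49 + 16 = 65
d²(u, Hub-B) = (-2−(-4))² + (2−7)² = 4 + 25 = 29
d²(u, Hub-C) = (-2−6)² + (2−(-6))² = 64 + 64 = 128
d²(u, Hub-D) = (-2−(-3))² + (2−8)² = 1 + 36 = 37
d²(u, Hub-E) = (-2−9)² + (2−(-7))² = 121 + 81 = 202
d²(u, Hub-F) = (-2−0)² + (2−9)² = 4 + 49 = 53
The largest is to Hub-E.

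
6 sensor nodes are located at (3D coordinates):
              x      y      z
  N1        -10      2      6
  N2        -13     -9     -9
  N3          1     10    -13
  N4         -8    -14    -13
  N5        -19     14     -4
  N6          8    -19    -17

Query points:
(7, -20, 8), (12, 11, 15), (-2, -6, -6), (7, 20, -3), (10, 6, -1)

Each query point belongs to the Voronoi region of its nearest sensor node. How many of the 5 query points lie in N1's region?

1

(7, -20, 8) — d² to each: N1:777, N2:810, N3:1377, N4:702, N5:1976, N6:627 → nearest is N6
(12, 11, 15) — d² to each: N1:646, N2:1601, N3:906, N4:1809, N5:1331, N6:1940 → nearest is N1
(-2, -6, -6) — d² to each: N1:272, N2:139, N3:314, N4:149, N5:693, N6:390 → nearest is N2
(7, 20, -3) — d² to each: N1:694, N2:1277, N3:236, N4:1481, N5:713, N6:1718 → nearest is N3
(10, 6, -1) — d² to each: N1:465, N2:818, N3:241, N4:868, N5:914, N6:885 → nearest is N3
1 of the 5 points has N1 as nearest.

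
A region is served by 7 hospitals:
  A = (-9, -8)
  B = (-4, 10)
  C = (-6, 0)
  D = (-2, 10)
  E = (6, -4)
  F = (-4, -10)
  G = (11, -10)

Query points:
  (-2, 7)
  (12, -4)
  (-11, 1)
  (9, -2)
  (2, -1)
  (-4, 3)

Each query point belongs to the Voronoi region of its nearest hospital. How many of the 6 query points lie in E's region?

3

(-2, 7) — d² to each: A:274, B:13, C:65, D:9, E:185, F:293, G:458 → nearest is D
(12, -4) — d² to each: A:457, B:452, C:340, D:392, E:36, F:292, G:37 → nearest is E
(-11, 1) — d² to each: A:85, B:130, C:26, D:162, E:314, F:170, G:605 → nearest is C
(9, -2) — d² to each: A:360, B:313, C:229, D:265, E:13, F:233, G:68 → nearest is E
(2, -1) — d² to each: A:170, B:157, C:65, D:137, E:25, F:117, G:162 → nearest is E
(-4, 3) — d² to each: A:146, B:49, C:13, D:53, E:149, F:169, G:394 → nearest is C
3 of the 6 points have E as nearest.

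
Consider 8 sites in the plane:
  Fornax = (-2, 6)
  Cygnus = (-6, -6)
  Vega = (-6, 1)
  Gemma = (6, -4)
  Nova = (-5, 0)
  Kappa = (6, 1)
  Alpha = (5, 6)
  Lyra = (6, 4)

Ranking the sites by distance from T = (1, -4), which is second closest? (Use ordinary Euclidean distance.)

Kappa

Squared Euclidean distances:
d²(T, Fornax) = (1−(-2))² + (-4−6)² = 9 + 100 = 109
d²(T, Cygnus) = (1−(-6))² + (-4−(-6))² = 49 + 4 = 53
d²(T, Vega) = (1−(-6))² + (-4−1)² = 49 + 25 = 74
d²(T, Gemma) = (1−6)² + (-4−(-4))² = 25 + 0 = 25
d²(T, Nova) = (1−(-5))² + (-4−0)² = 36 + 16 = 52
d²(T, Kappa) = (1−6)² + (-4−1)² = 25 + 25 = 50
d²(T, Alpha) = (1−5)² + (-4−6)² = 16 + 100 = 116
d²(T, Lyra) = (1−6)² + (-4−4)² = 25 + 64 = 89
Sorted ascending: Gemma, Kappa, Nova, … — the second-nearest is Kappa.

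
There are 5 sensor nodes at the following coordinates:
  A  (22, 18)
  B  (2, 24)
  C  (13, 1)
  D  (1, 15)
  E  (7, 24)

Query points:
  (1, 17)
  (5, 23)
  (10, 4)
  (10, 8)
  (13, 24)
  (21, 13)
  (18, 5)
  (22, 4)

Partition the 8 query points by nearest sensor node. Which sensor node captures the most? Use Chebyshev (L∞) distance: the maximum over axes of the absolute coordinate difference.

(1, 17) — d to each: A:21, B:7, C:16, D:2, E:7 → nearest is D
(5, 23) — d to each: A:17, B:3, C:22, D:8, E:2 → nearest is E
(10, 4) — d to each: A:14, B:20, C:3, D:11, E:20 → nearest is C
(10, 8) — d to each: A:12, B:16, C:7, D:9, E:16 → nearest is C
(13, 24) — d to each: A:9, B:11, C:23, D:12, E:6 → nearest is E
(21, 13) — d to each: A:5, B:19, C:12, D:20, E:14 → nearest is A
(18, 5) — d to each: A:13, B:19, C:5, D:17, E:19 → nearest is C
(22, 4) — d to each: A:14, B:20, C:9, D:21, E:20 → nearest is C
Tally — A:1, C:4, D:1, E:2. C captures the most (4).

C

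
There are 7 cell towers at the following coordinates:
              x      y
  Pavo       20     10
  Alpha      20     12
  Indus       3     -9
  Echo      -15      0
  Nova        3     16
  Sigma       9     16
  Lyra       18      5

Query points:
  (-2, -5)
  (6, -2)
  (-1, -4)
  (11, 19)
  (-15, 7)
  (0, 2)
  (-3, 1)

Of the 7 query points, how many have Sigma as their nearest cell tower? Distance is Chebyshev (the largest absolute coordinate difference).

(-2, -5) — d to each: Pavo:22, Alpha:22, Indus:5, Echo:13, Nova:21, Sigma:21, Lyra:20 → nearest is Indus
(6, -2) — d to each: Pavo:14, Alpha:14, Indus:7, Echo:21, Nova:18, Sigma:18, Lyra:12 → nearest is Indus
(-1, -4) — d to each: Pavo:21, Alpha:21, Indus:5, Echo:14, Nova:20, Sigma:20, Lyra:19 → nearest is Indus
(11, 19) — d to each: Pavo:9, Alpha:9, Indus:28, Echo:26, Nova:8, Sigma:3, Lyra:14 → nearest is Sigma
(-15, 7) — d to each: Pavo:35, Alpha:35, Indus:18, Echo:7, Nova:18, Sigma:24, Lyra:33 → nearest is Echo
(0, 2) — d to each: Pavo:20, Alpha:20, Indus:11, Echo:15, Nova:14, Sigma:14, Lyra:18 → nearest is Indus
(-3, 1) — d to each: Pavo:23, Alpha:23, Indus:10, Echo:12, Nova:15, Sigma:15, Lyra:21 → nearest is Indus
1 of the 7 points has Sigma as nearest.

1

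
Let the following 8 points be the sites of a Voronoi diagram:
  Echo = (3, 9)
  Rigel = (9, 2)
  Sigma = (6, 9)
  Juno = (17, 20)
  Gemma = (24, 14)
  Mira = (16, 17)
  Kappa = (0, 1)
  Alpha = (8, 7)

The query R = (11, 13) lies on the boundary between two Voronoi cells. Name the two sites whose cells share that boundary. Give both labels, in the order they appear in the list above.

Squared distances from R to each site:
d²(R, Echo) = 64 + 16 = 80
d²(R, Rigel) = 4 + 121 = 125
d²(R, Sigma) = 25 + 16 = 41
d²(R, Juno) = 36 + 49 = 85
d²(R, Gemma) = 169 + 1 = 170
d²(R, Mira) = 25 + 16 = 41
d²(R, Kappa) = 121 + 144 = 265
d²(R, Alpha) = 9 + 36 = 45
R is equidistant from Sigma and Mira (both at squared distance 41), and every other site is strictly farther — so R lies on the Sigma–Mira Voronoi edge.

Sigma and Mira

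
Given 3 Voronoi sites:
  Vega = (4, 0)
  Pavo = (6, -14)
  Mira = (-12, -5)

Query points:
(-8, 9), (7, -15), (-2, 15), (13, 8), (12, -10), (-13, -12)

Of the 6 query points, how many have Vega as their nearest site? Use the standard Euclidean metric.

(-8, 9) — d² to each: Vega:225, Pavo:725, Mira:212 → nearest is Mira
(7, -15) — d² to each: Vega:234, Pavo:2, Mira:461 → nearest is Pavo
(-2, 15) — d² to each: Vega:261, Pavo:905, Mira:500 → nearest is Vega
(13, 8) — d² to each: Vega:145, Pavo:533, Mira:794 → nearest is Vega
(12, -10) — d² to each: Vega:164, Pavo:52, Mira:601 → nearest is Pavo
(-13, -12) — d² to each: Vega:433, Pavo:365, Mira:50 → nearest is Mira
2 of the 6 points have Vega as nearest.

2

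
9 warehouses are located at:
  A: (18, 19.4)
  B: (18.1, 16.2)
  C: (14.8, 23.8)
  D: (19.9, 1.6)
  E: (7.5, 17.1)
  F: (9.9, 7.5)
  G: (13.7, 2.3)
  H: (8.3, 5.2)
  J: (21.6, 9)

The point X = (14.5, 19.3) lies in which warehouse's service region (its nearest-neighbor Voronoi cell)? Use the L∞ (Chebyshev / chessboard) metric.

A

d(X,A) = max(3.5, 0.1) = 3.5
d(X,B) = max(3.6, 3.1) = 3.6
d(X,C) = max(0.3, 4.5) = 4.5
d(X,D) = max(5.4, 17.7) = 17.7
d(X,E) = max(7, 2.2) = 7
d(X,F) = max(4.6, 11.8) = 11.8
d(X,G) = max(0.8, 17) = 17
d(X,H) = max(6.2, 14.1) = 14.1
d(X,J) = max(7.1, 10.3) = 10.3
A is nearest.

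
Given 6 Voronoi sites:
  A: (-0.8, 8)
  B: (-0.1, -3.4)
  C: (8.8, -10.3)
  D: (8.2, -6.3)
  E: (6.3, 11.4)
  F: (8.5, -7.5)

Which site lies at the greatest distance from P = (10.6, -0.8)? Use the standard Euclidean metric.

A

Squared Euclidean distances:
|PA|² = (10.6−(-0.8))² + (-0.8−8)² = 129.96 + 77.44 = 207.4
|PB|² = (10.6−(-0.1))² + (-0.8−(-3.4))² = 114.49 + 6.76 = 121.25
|PC|² = (10.6−8.8)² + (-0.8−(-10.3))² = 3.24 + 90.25 = 93.49
|PD|² = (10.6−8.2)² + (-0.8−(-6.3))² = 5.76 + 30.25 = 36.01
|PE|² = (10.6−6.3)² + (-0.8−11.4)² = 18.49 + 148.84 = 167.33
|PF|² = (10.6−8.5)² + (-0.8−(-7.5))² = 4.41 + 44.89 = 49.3
The largest is to A.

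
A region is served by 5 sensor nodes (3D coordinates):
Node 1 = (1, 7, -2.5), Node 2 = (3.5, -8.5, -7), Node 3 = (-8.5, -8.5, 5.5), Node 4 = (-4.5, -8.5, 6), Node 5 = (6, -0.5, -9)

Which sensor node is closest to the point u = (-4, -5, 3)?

Node 4

Squared Euclidean distances:
d²(u, Node 1) = (-4−1)² + (-5−7)² + (3−(-2.5))² = 25 + 144 + 30.25 = 199.25
d²(u, Node 2) = (-4−3.5)² + (-5−(-8.5))² + (3−(-7))² = 56.25 + 12.25 + 100 = 168.5
d²(u, Node 3) = (-4−(-8.5))² + (-5−(-8.5))² + (3−5.5)² = 20.25 + 12.25 + 6.25 = 38.75
d²(u, Node 4) = (-4−(-4.5))² + (-5−(-8.5))² + (3−6)² = 0.25 + 12.25 + 9 = 21.5
d²(u, Node 5) = (-4−6)² + (-5−(-0.5))² + (3−(-9))² = 100 + 20.25 + 144 = 264.25
Node 4 is nearest.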